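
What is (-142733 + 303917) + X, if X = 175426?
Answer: 336610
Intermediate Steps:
(-142733 + 303917) + X = (-142733 + 303917) + 175426 = 161184 + 175426 = 336610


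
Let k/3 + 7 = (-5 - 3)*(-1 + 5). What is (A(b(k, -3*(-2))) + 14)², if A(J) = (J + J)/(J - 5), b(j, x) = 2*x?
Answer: 14884/49 ≈ 303.75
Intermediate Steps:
k = -117 (k = -21 + 3*((-5 - 3)*(-1 + 5)) = -21 + 3*(-8*4) = -21 + 3*(-32) = -21 - 96 = -117)
A(J) = 2*J/(-5 + J) (A(J) = (2*J)/(-5 + J) = 2*J/(-5 + J))
(A(b(k, -3*(-2))) + 14)² = (2*(2*(-3*(-2)))/(-5 + 2*(-3*(-2))) + 14)² = (2*(2*6)/(-5 + 2*6) + 14)² = (2*12/(-5 + 12) + 14)² = (2*12/7 + 14)² = (2*12*(⅐) + 14)² = (24/7 + 14)² = (122/7)² = 14884/49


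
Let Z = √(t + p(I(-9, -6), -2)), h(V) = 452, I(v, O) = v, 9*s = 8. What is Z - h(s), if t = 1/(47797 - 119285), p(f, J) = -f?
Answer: -452 + √718667747/8936 ≈ -449.00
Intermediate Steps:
s = 8/9 (s = (⅑)*8 = 8/9 ≈ 0.88889)
t = -1/71488 (t = 1/(-71488) = -1/71488 ≈ -1.3988e-5)
Z = √718667747/8936 (Z = √(-1/71488 - 1*(-9)) = √(-1/71488 + 9) = √(643391/71488) = √718667747/8936 ≈ 3.0000)
Z - h(s) = √718667747/8936 - 1*452 = √718667747/8936 - 452 = -452 + √718667747/8936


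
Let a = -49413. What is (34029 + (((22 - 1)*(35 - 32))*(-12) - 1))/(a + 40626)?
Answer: -33272/8787 ≈ -3.7865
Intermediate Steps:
(34029 + (((22 - 1)*(35 - 32))*(-12) - 1))/(a + 40626) = (34029 + (((22 - 1)*(35 - 32))*(-12) - 1))/(-49413 + 40626) = (34029 + ((21*3)*(-12) - 1))/(-8787) = (34029 + (63*(-12) - 1))*(-1/8787) = (34029 + (-756 - 1))*(-1/8787) = (34029 - 757)*(-1/8787) = 33272*(-1/8787) = -33272/8787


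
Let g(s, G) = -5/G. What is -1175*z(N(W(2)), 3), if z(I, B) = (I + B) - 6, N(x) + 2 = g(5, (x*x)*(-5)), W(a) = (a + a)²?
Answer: 1502825/256 ≈ 5870.4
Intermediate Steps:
W(a) = 4*a² (W(a) = (2*a)² = 4*a²)
N(x) = -2 + x⁻² (N(x) = -2 - 5*(-1/(5*x²)) = -2 - (-1)/x² = -2 + x⁻²)
z(I, B) = -6 + B + I (z(I, B) = (B + I) - 6 = -6 + B + I)
-1175*z(N(W(2)), 3) = -1175*(-6 + 3 + (-2 + (4*2²)⁻²)) = -1175*(-6 + 3 + (-2 + (4*4)⁻²)) = -1175*(-6 + 3 + (-2 + 16⁻²)) = -1175*(-6 + 3 + (-2 + 1/256)) = -1175*(-6 + 3 - 511/256) = -1175*(-1279/256) = 1502825/256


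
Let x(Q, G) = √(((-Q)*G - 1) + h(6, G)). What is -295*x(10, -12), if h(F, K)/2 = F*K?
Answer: -1475*I ≈ -1475.0*I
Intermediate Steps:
h(F, K) = 2*F*K (h(F, K) = 2*(F*K) = 2*F*K)
x(Q, G) = √(-1 + 12*G - G*Q) (x(Q, G) = √(((-Q)*G - 1) + 2*6*G) = √((-G*Q - 1) + 12*G) = √((-1 - G*Q) + 12*G) = √(-1 + 12*G - G*Q))
-295*x(10, -12) = -295*√(-1 + 12*(-12) - 1*(-12)*10) = -295*√(-1 - 144 + 120) = -1475*I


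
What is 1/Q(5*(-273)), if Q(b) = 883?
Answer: 1/883 ≈ 0.0011325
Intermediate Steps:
1/Q(5*(-273)) = 1/883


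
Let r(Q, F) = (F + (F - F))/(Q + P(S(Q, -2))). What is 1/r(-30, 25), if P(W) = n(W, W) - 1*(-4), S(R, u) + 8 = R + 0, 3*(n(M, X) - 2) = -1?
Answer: -73/75 ≈ -0.97333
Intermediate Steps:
n(M, X) = 5/3 (n(M, X) = 2 + (⅓)*(-1) = 2 - ⅓ = 5/3)
S(R, u) = -8 + R (S(R, u) = -8 + (R + 0) = -8 + R)
P(W) = 17/3 (P(W) = 5/3 - 1*(-4) = 5/3 + 4 = 17/3)
r(Q, F) = F/(17/3 + Q) (r(Q, F) = (F + (F - F))/(Q + 17/3) = (F + 0)/(17/3 + Q) = F/(17/3 + Q))
1/r(-30, 25) = 1/(3*25/(17 + 3*(-30))) = 1/(3*25/(17 - 90)) = 1/(3*25/(-73)) = 1/(3*25*(-1/73)) = 1/(-75/73) = -73/75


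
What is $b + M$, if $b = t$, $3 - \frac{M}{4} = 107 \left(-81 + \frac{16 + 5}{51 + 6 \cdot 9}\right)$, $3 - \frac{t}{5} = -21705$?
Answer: $\frac{715672}{5} \approx 1.4313 \cdot 10^{5}$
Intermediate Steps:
$t = 108540$ ($t = 15 - -108525 = 15 + 108525 = 108540$)
$M = \frac{172972}{5}$ ($M = 12 - 4 \cdot 107 \left(-81 + \frac{16 + 5}{51 + 6 \cdot 9}\right) = 12 - 4 \cdot 107 \left(-81 + \frac{21}{51 + 54}\right) = 12 - 4 \cdot 107 \left(-81 + \frac{21}{105}\right) = 12 - 4 \cdot 107 \left(-81 + 21 \cdot \frac{1}{105}\right) = 12 - 4 \cdot 107 \left(-81 + \frac{1}{5}\right) = 12 - 4 \cdot 107 \left(- \frac{404}{5}\right) = 12 - - \frac{172912}{5} = 12 + \frac{172912}{5} = \frac{172972}{5} \approx 34594.0$)
$b = 108540$
$b + M = 108540 + \frac{172972}{5} = \frac{715672}{5}$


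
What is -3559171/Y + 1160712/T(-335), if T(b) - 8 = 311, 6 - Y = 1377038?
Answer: 1599472942333/439273208 ≈ 3641.2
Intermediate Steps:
Y = -1377032 (Y = 6 - 1*1377038 = 6 - 1377038 = -1377032)
T(b) = 319 (T(b) = 8 + 311 = 319)
-3559171/Y + 1160712/T(-335) = -3559171/(-1377032) + 1160712/319 = -3559171*(-1/1377032) + 1160712*(1/319) = 3559171/1377032 + 1160712/319 = 1599472942333/439273208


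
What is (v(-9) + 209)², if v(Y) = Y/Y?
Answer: 44100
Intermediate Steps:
v(Y) = 1
(v(-9) + 209)² = (1 + 209)² = 210² = 44100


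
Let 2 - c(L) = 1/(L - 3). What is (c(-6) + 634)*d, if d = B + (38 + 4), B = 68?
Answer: 629750/9 ≈ 69972.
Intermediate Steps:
c(L) = 2 - 1/(-3 + L) (c(L) = 2 - 1/(L - 3) = 2 - 1/(-3 + L))
d = 110 (d = 68 + (38 + 4) = 68 + 42 = 110)
(c(-6) + 634)*d = ((-7 + 2*(-6))/(-3 - 6) + 634)*110 = ((-7 - 12)/(-9) + 634)*110 = (-⅑*(-19) + 634)*110 = (19/9 + 634)*110 = (5725/9)*110 = 629750/9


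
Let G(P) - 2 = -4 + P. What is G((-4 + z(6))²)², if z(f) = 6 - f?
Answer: 196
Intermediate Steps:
G(P) = -2 + P (G(P) = 2 + (-4 + P) = -2 + P)
G((-4 + z(6))²)² = (-2 + (-4 + (6 - 1*6))²)² = (-2 + (-4 + (6 - 6))²)² = (-2 + (-4 + 0)²)² = (-2 + (-4)²)² = (-2 + 16)² = 14² = 196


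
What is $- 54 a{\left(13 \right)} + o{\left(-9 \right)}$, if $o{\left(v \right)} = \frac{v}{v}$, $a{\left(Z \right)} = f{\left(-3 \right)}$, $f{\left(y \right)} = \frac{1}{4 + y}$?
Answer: $-53$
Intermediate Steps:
$a{\left(Z \right)} = 1$ ($a{\left(Z \right)} = \frac{1}{4 - 3} = 1^{-1} = 1$)
$o{\left(v \right)} = 1$
$- 54 a{\left(13 \right)} + o{\left(-9 \right)} = \left(-54\right) 1 + 1 = -54 + 1 = -53$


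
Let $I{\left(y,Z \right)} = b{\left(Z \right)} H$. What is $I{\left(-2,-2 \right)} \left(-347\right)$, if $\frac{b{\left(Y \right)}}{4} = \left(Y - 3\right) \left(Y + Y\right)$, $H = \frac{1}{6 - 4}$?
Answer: $-13880$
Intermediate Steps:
$H = \frac{1}{2} \approx 0.5$
$b{\left(Y \right)} = 8 Y \left(-3 + Y\right)$ ($b{\left(Y \right)} = 4 \left(Y - 3\right) \left(Y + Y\right) = 4 \left(-3 + Y\right) 2 Y = 4 \cdot 2 Y \left(-3 + Y\right) = 8 Y \left(-3 + Y\right)$)
$I{\left(y,Z \right)} = 4 Z \left(-3 + Z\right)$ ($I{\left(y,Z \right)} = 8 Z \left(-3 + Z\right) \frac{1}{2} = 4 Z \left(-3 + Z\right)$)
$I{\left(-2,-2 \right)} \left(-347\right) = 4 \left(-2\right) \left(-3 - 2\right) \left(-347\right) = 4 \left(-2\right) \left(-5\right) \left(-347\right) = 40 \left(-347\right) = -13880$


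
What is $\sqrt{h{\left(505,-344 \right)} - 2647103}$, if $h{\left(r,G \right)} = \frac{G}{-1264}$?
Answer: $\frac{3 i \sqrt{7342474722}}{158} \approx 1627.0 i$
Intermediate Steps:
$h{\left(r,G \right)} = - \frac{G}{1264}$ ($h{\left(r,G \right)} = G \left(- \frac{1}{1264}\right) = - \frac{G}{1264}$)
$\sqrt{h{\left(505,-344 \right)} - 2647103} = \sqrt{\left(- \frac{1}{1264}\right) \left(-344\right) - 2647103} = \sqrt{\frac{43}{158} - 2647103} = \sqrt{- \frac{418242231}{158}} = \frac{3 i \sqrt{7342474722}}{158}$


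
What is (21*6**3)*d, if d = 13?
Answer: 58968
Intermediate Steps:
(21*6**3)*d = (21*6**3)*13 = (21*216)*13 = 4536*13 = 58968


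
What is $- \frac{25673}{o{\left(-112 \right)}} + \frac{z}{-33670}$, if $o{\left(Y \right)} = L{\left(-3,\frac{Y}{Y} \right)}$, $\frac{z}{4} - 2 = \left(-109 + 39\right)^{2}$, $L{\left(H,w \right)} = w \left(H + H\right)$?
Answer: $\frac{432146131}{101010} \approx 4278.3$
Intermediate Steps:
$L{\left(H,w \right)} = 2 H w$ ($L{\left(H,w \right)} = w 2 H = 2 H w$)
$z = 19608$ ($z = 8 + 4 \left(-109 + 39\right)^{2} = 8 + 4 \left(-70\right)^{2} = 8 + 4 \cdot 4900 = 8 + 19600 = 19608$)
$o{\left(Y \right)} = -6$ ($o{\left(Y \right)} = 2 \left(-3\right) \frac{Y}{Y} = 2 \left(-3\right) 1 = -6$)
$- \frac{25673}{o{\left(-112 \right)}} + \frac{z}{-33670} = - \frac{25673}{-6} + \frac{19608}{-33670} = \left(-25673\right) \left(- \frac{1}{6}\right) + 19608 \left(- \frac{1}{33670}\right) = \frac{25673}{6} - \frac{9804}{16835} = \frac{432146131}{101010}$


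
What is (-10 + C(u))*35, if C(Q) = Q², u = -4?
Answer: 210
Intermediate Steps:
(-10 + C(u))*35 = (-10 + (-4)²)*35 = (-10 + 16)*35 = 6*35 = 210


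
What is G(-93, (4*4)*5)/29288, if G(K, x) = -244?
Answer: -61/7322 ≈ -0.0083311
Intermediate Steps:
G(-93, (4*4)*5)/29288 = -244/29288 = -244*1/29288 = -61/7322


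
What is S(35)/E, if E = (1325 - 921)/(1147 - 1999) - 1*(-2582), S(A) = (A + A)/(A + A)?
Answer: 213/549865 ≈ 0.00038737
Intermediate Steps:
S(A) = 1 (S(A) = (2*A)/((2*A)) = (2*A)*(1/(2*A)) = 1)
E = 549865/213 (E = 404/(-852) + 2582 = 404*(-1/852) + 2582 = -101/213 + 2582 = 549865/213 ≈ 2581.5)
S(35)/E = 1/(549865/213) = 1*(213/549865) = 213/549865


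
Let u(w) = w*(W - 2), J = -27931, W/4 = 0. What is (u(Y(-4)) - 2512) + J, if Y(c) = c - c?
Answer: -30443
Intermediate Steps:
W = 0 (W = 4*0 = 0)
Y(c) = 0
u(w) = -2*w (u(w) = w*(0 - 2) = w*(-2) = -2*w)
(u(Y(-4)) - 2512) + J = (-2*0 - 2512) - 27931 = (0 - 2512) - 27931 = -2512 - 27931 = -30443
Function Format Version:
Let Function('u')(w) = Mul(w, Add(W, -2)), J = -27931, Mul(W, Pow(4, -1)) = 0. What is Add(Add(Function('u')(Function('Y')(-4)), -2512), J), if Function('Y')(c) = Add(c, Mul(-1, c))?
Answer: -30443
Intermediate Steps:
W = 0 (W = Mul(4, 0) = 0)
Function('Y')(c) = 0
Function('u')(w) = Mul(-2, w) (Function('u')(w) = Mul(w, Add(0, -2)) = Mul(w, -2) = Mul(-2, w))
Add(Add(Function('u')(Function('Y')(-4)), -2512), J) = Add(Add(Mul(-2, 0), -2512), -27931) = Add(Add(0, -2512), -27931) = Add(-2512, -27931) = -30443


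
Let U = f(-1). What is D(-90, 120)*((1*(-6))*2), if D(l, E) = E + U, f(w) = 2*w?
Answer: -1416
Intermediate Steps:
U = -2 (U = 2*(-1) = -2)
D(l, E) = -2 + E (D(l, E) = E - 2 = -2 + E)
D(-90, 120)*((1*(-6))*2) = (-2 + 120)*((1*(-6))*2) = 118*(-6*2) = 118*(-12) = -1416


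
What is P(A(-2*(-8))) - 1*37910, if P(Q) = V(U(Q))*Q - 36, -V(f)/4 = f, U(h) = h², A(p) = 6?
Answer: -38810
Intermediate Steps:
V(f) = -4*f
P(Q) = -36 - 4*Q³ (P(Q) = (-4*Q²)*Q - 36 = -4*Q³ - 36 = -36 - 4*Q³)
P(A(-2*(-8))) - 1*37910 = (-36 - 4*6³) - 1*37910 = (-36 - 4*216) - 37910 = (-36 - 864) - 37910 = -900 - 37910 = -38810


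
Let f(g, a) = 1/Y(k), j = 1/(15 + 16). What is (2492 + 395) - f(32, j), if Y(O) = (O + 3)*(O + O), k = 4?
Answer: 161671/56 ≈ 2887.0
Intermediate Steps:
Y(O) = 2*O*(3 + O) (Y(O) = (3 + O)*(2*O) = 2*O*(3 + O))
j = 1/31 ≈ 0.032258
f(g, a) = 1/56 (f(g, a) = 1/(2*4*(3 + 4)) = 1/(2*4*7) = 1/56)
(2492 + 395) - f(32, j) = (2492 + 395) - 1*1/56 = 2887 - 1/56 = 161671/56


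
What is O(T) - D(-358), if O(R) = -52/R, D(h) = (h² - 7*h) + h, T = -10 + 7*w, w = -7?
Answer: -7688356/59 ≈ -1.3031e+5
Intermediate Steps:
T = -59 (T = -10 + 7*(-7) = -10 - 49 = -59)
D(h) = h² - 6*h
O(T) - D(-358) = -52/(-59) - (-358)*(-6 - 358) = -52*(-1/59) - (-358)*(-364) = 52/59 - 1*130312 = 52/59 - 130312 = -7688356/59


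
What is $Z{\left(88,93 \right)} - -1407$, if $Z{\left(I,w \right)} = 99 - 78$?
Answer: $1428$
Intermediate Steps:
$Z{\left(I,w \right)} = 21$
$Z{\left(88,93 \right)} - -1407 = 21 - -1407 = 21 + 1407 = 1428$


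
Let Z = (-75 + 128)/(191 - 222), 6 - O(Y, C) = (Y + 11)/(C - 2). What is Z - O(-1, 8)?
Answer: -562/93 ≈ -6.0430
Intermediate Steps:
O(Y, C) = 6 - (11 + Y)/(-2 + C) (O(Y, C) = 6 - (Y + 11)/(C - 2) = 6 - (11 + Y)/(-2 + C))
Z = -53/31 (Z = 53/(-31) = 53*(-1/31) = -53/31 ≈ -1.7097)
Z - O(-1, 8) = -53/31 - (-23 - 1*(-1) + 6*8)/(-2 + 8) = -53/31 - (-23 + 1 + 48)/6 = -53/31 - 26/6 = -53/31 - 1*13/3 = -53/31 - 13/3 = -562/93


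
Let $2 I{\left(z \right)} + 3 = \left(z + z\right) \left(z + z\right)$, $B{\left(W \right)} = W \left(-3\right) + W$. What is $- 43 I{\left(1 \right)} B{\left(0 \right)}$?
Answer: $0$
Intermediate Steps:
$B{\left(W \right)} = - 2 W$ ($B{\left(W \right)} = - 3 W + W = - 2 W$)
$I{\left(z \right)} = - \frac{3}{2} + 2 z^{2}$ ($I{\left(z \right)} = - \frac{3}{2} + \frac{\left(z + z\right) \left(z + z\right)}{2} = - \frac{3}{2} + \frac{2 z 2 z}{2} = - \frac{3}{2} + \frac{4 z^{2}}{2} = - \frac{3}{2} + 2 z^{2}$)
$- 43 I{\left(1 \right)} B{\left(0 \right)} = - 43 \left(- \frac{3}{2} + 2 \cdot 1^{2}\right) \left(\left(-2\right) 0\right) = - 43 \left(- \frac{3}{2} + 2 \cdot 1\right) 0 = - 43 \left(- \frac{3}{2} + 2\right) 0 = \left(-43\right) \frac{1}{2} \cdot 0 = \left(- \frac{43}{2}\right) 0 = 0$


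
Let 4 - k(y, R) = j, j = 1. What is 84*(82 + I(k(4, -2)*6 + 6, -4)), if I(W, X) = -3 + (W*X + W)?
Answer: 588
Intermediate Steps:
k(y, R) = 3 (k(y, R) = 4 - 1*1 = 4 - 1 = 3)
I(W, X) = -3 + W + W*X (I(W, X) = -3 + (W + W*X) = -3 + W + W*X)
84*(82 + I(k(4, -2)*6 + 6, -4)) = 84*(82 + (-3 + (3*6 + 6) + (3*6 + 6)*(-4))) = 84*(82 + (-3 + (18 + 6) + (18 + 6)*(-4))) = 84*(82 + (-3 + 24 + 24*(-4))) = 84*(82 + (-3 + 24 - 96)) = 84*(82 - 75) = 84*7 = 588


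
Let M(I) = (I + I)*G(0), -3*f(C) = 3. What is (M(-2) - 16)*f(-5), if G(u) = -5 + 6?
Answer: 20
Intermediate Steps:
G(u) = 1
f(C) = -1 (f(C) = -⅓*3 = -1)
M(I) = 2*I (M(I) = (I + I)*1 = (2*I)*1 = 2*I)
(M(-2) - 16)*f(-5) = (2*(-2) - 16)*(-1) = (-4 - 16)*(-1) = -20*(-1) = 20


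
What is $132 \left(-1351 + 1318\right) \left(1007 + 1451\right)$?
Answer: $-10707048$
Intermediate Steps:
$132 \left(-1351 + 1318\right) \left(1007 + 1451\right) = 132 \left(\left(-33\right) 2458\right) = 132 \left(-81114\right) = -10707048$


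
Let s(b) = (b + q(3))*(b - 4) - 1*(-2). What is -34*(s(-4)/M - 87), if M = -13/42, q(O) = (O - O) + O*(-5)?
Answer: 258366/13 ≈ 19874.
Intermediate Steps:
q(O) = -5*O (q(O) = 0 - 5*O = -5*O)
s(b) = 2 + (-15 + b)*(-4 + b) (s(b) = (b - 5*3)*(b - 4) - 1*(-2) = (b - 15)*(-4 + b) + 2 = (-15 + b)*(-4 + b) + 2 = 2 + (-15 + b)*(-4 + b))
M = -13/42 (M = -13*1/42 = -13/42 ≈ -0.30952)
-34*(s(-4)/M - 87) = -34*((62 + (-4)² - 19*(-4))/(-13/42) - 87) = -34*((62 + 16 + 76)*(-42/13) - 87) = -34*(154*(-42/13) - 87) = -34*(-6468/13 - 87) = -34*(-7599/13) = 258366/13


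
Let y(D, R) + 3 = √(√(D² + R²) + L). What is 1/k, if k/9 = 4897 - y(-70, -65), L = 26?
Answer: 1/(44100 - 9*√(26 + 5*√365)) ≈ 2.2727e-5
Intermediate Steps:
y(D, R) = -3 + √(26 + √(D² + R²)) (y(D, R) = -3 + √(√(D² + R²) + 26) = -3 + √(26 + √(D² + R²)))
k = 44100 - 9*√(26 + 5*√365) (k = 9*(4897 - (-3 + √(26 + √((-70)² + (-65)²)))) = 9*(4897 - (-3 + √(26 + √(4900 + 4225)))) = 9*(4897 - (-3 + √(26 + √9125))) = 9*(4897 - (-3 + √(26 + 5*√365))) = 9*(4897 + (3 - √(26 + 5*√365))) = 9*(4900 - √(26 + 5*√365)) = 44100 - 9*√(26 + 5*√365) ≈ 44001.)
1/k = 1/(44100 - 9*√(26 + 5*√365))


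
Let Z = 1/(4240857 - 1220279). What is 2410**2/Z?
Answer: 17543819081800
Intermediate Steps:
Z = 1/3020578 ≈ 3.3106e-7
2410**2/Z = 2410**2/(1/3020578) = 5808100*3020578 = 17543819081800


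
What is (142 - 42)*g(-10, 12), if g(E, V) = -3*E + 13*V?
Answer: 18600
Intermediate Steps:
(142 - 42)*g(-10, 12) = (142 - 42)*(-3*(-10) + 13*12) = 100*(30 + 156) = 100*186 = 18600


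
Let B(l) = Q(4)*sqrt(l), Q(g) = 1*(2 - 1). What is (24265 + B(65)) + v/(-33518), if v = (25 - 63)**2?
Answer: 406656413/16759 + sqrt(65) ≈ 24273.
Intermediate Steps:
Q(g) = 1 (Q(g) = 1*1 = 1)
v = 1444 (v = (-38)**2 = 1444)
B(l) = sqrt(l) (B(l) = 1*sqrt(l) = sqrt(l))
(24265 + B(65)) + v/(-33518) = (24265 + sqrt(65)) + 1444/(-33518) = (24265 + sqrt(65)) + 1444*(-1/33518) = (24265 + sqrt(65)) - 722/16759 = 406656413/16759 + sqrt(65)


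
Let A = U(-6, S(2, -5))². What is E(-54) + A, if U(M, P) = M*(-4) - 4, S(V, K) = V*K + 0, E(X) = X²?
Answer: 3316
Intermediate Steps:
S(V, K) = K*V (S(V, K) = K*V + 0 = K*V)
U(M, P) = -4 - 4*M (U(M, P) = -4*M - 4 = -4 - 4*M)
A = 400 (A = (-4 - 4*(-6))² = (-4 + 24)² = 20² = 400)
E(-54) + A = (-54)² + 400 = 2916 + 400 = 3316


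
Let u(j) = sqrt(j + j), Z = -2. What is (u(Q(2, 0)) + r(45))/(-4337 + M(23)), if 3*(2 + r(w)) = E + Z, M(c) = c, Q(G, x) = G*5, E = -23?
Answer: 31/12942 - sqrt(5)/2157 ≈ 0.0013586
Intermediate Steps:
Q(G, x) = 5*G
u(j) = sqrt(2)*sqrt(j) (u(j) = sqrt(2*j) = sqrt(2)*sqrt(j))
r(w) = -31/3 (r(w) = -2 + (-23 - 2)/3 = -2 + (1/3)*(-25) = -2 - 25/3 = -31/3)
(u(Q(2, 0)) + r(45))/(-4337 + M(23)) = (sqrt(2)*sqrt(5*2) - 31/3)/(-4337 + 23) = (sqrt(2)*sqrt(10) - 31/3)/(-4314) = (2*sqrt(5) - 31/3)*(-1/4314) = (-31/3 + 2*sqrt(5))*(-1/4314) = 31/12942 - sqrt(5)/2157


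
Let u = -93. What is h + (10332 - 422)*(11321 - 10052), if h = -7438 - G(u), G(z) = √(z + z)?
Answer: 12568352 - I*√186 ≈ 1.2568e+7 - 13.638*I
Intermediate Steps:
G(z) = √2*√z (G(z) = √(2*z) = √2*√z)
h = -7438 - I*√186 (h = -7438 - √2*√(-93) = -7438 - √2*I*√93 = -7438 - I*√186 ≈ -7438.0 - 13.638*I)
h + (10332 - 422)*(11321 - 10052) = (-7438 - I*√186) + (10332 - 422)*(11321 - 10052) = (-7438 - I*√186) + 9910*1269 = (-7438 - I*√186) + 12575790 = 12568352 - I*√186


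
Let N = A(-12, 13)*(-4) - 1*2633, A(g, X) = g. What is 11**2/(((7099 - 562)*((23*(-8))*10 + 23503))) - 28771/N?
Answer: 4074291285686/366064515135 ≈ 11.130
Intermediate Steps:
N = -2585 (N = -12*(-4) - 1*2633 = 48 - 2633 = -2585)
11**2/(((7099 - 562)*((23*(-8))*10 + 23503))) - 28771/N = 11**2/(((7099 - 562)*((23*(-8))*10 + 23503))) - 28771/(-2585) = 121/((6537*(-184*10 + 23503))) - 28771*(-1/2585) = 121/((6537*(-1840 + 23503))) + 28771/2585 = 121/((6537*21663)) + 28771/2585 = 121/141611031 + 28771/2585 = 4074291285686/366064515135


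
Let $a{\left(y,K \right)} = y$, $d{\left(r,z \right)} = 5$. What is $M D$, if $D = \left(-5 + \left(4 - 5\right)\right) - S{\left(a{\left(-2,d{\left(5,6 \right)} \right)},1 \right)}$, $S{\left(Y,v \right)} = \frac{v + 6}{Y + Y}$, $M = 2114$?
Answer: $- \frac{17969}{2} \approx -8984.5$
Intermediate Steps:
$S{\left(Y,v \right)} = \frac{6 + v}{2 Y}$
$D = - \frac{17}{4}$ ($D = \left(-5 + \left(4 - 5\right)\right) - \frac{6 + 1}{2 \left(-2\right)} = \left(-5 - 1\right) - \frac{1}{2} \left(- \frac{1}{2}\right) 7 = -6 - - \frac{7}{4} = -6 + \frac{7}{4} = - \frac{17}{4} \approx -4.25$)
$M D = 2114 \left(- \frac{17}{4}\right) = - \frac{17969}{2}$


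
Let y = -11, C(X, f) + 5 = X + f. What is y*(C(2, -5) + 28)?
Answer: -220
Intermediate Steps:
C(X, f) = -5 + X + f (C(X, f) = -5 + (X + f) = -5 + X + f)
y*(C(2, -5) + 28) = -11*((-5 + 2 - 5) + 28) = -11*(-8 + 28) = -11*20 = -220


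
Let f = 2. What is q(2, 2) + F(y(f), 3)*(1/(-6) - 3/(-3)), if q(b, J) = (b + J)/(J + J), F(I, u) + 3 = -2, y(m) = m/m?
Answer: -19/6 ≈ -3.1667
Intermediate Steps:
y(m) = 1
F(I, u) = -5 (F(I, u) = -3 - 2 = -5)
q(b, J) = (J + b)/(2*J) (q(b, J) = (J + b)/((2*J)) = (J + b)*(1/(2*J)) = (J + b)/(2*J))
q(2, 2) + F(y(f), 3)*(1/(-6) - 3/(-3)) = (½)*(2 + 2)/2 - 5*(1/(-6) - 3/(-3)) = (½)*(½)*4 - 5*(1*(-⅙) - 3*(-⅓)) = 1 - 5*(-⅙ + 1) = 1 - 5*⅚ = 1 - 25/6 = -19/6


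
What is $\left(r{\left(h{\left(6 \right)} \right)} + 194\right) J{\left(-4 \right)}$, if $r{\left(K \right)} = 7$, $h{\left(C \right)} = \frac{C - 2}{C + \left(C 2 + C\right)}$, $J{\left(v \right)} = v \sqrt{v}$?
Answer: $- 1608 i \approx - 1608.0 i$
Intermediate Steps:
$J{\left(v \right)} = v^{\frac{3}{2}}$
$h{\left(C \right)} = \frac{-2 + C}{4 C}$ ($h{\left(C \right)} = \frac{-2 + C}{C + \left(2 C + C\right)} = \frac{-2 + C}{C + 3 C} = \frac{-2 + C}{4 C}$)
$\left(r{\left(h{\left(6 \right)} \right)} + 194\right) J{\left(-4 \right)} = \left(7 + 194\right) \left(-4\right)^{\frac{3}{2}} = 201 \left(- 8 i\right) = - 1608 i$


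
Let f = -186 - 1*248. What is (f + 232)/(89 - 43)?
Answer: -101/23 ≈ -4.3913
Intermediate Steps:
f = -434 (f = -186 - 248 = -434)
(f + 232)/(89 - 43) = (-434 + 232)/(89 - 43) = -202/46 = -202*1/46 = -101/23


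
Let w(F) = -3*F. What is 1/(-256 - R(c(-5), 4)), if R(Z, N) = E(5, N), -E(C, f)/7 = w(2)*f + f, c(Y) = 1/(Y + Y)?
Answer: -1/396 ≈ -0.0025253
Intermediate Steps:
c(Y) = 1/(2*Y)
E(C, f) = 35*f (E(C, f) = -7*((-3*2)*f + f) = -7*(-6*f + f) = -(-35)*f = 35*f)
R(Z, N) = 35*N
1/(-256 - R(c(-5), 4)) = 1/(-256 - 35*4) = 1/(-256 - 1*140) = 1/(-256 - 140) = 1/(-396) = -1/396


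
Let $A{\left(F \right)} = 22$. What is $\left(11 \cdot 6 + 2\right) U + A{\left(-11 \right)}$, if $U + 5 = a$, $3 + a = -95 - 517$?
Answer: $-42138$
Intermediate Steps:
$a = -615$ ($a = -3 - 612 = -615$)
$U = -620$ ($U = -5 - 615 = -620$)
$\left(11 \cdot 6 + 2\right) U + A{\left(-11 \right)} = \left(11 \cdot 6 + 2\right) \left(-620\right) + 22 = \left(66 + 2\right) \left(-620\right) + 22 = 68 \left(-620\right) + 22 = -42160 + 22 = -42138$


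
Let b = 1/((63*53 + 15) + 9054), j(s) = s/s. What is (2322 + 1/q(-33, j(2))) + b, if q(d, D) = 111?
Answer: 355341695/153032 ≈ 2322.0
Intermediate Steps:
j(s) = 1
b = 1/12408 (b = 1/((3339 + 15) + 9054) = 1/(3354 + 9054) = 1/12408 ≈ 8.0593e-5)
(2322 + 1/q(-33, j(2))) + b = (2322 + 1/111) + 1/12408 = 257743/111 + 1/12408 = 355341695/153032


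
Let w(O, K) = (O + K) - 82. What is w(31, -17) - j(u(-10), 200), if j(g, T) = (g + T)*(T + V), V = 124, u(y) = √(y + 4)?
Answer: -64868 - 324*I*√6 ≈ -64868.0 - 793.63*I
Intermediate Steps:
w(O, K) = -82 + K + O (w(O, K) = (K + O) - 82 = -82 + K + O)
u(y) = √(4 + y)
j(g, T) = (124 + T)*(T + g) (j(g, T) = (g + T)*(T + 124) = (T + g)*(124 + T) = (124 + T)*(T + g))
w(31, -17) - j(u(-10), 200) = (-82 - 17 + 31) - (200² + 124*200 + 124*√(4 - 10) + 200*√(4 - 10)) = -68 - (40000 + 24800 + 124*√(-6) + 200*√(-6)) = -68 - (40000 + 24800 + 124*(I*√6) + 200*(I*√6)) = -68 - (40000 + 24800 + 124*I*√6 + 200*I*√6) = -68 - (64800 + 324*I*√6) = -68 + (-64800 - 324*I*√6) = -64868 - 324*I*√6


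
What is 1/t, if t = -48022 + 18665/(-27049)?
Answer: -27049/1298965743 ≈ -2.0823e-5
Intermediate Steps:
t = -1298965743/27049 (t = -48022 + 18665*(-1/27049) = -48022 - 18665/27049 = -1298965743/27049 ≈ -48023.)
1/t = 1/(-1298965743/27049) = -27049/1298965743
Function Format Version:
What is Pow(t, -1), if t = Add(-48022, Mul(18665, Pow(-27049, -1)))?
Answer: Rational(-27049, 1298965743) ≈ -2.0823e-5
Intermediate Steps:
t = Rational(-1298965743, 27049) (t = Add(-48022, Mul(18665, Rational(-1, 27049))) = Add(-48022, Rational(-18665, 27049)) = Rational(-1298965743, 27049) ≈ -48023.)
Pow(t, -1) = Pow(Rational(-1298965743, 27049), -1) = Rational(-27049, 1298965743)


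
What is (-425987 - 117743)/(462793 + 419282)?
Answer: -108746/176415 ≈ -0.61642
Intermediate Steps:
(-425987 - 117743)/(462793 + 419282) = -543730/882075 = -543730*1/882075 = -108746/176415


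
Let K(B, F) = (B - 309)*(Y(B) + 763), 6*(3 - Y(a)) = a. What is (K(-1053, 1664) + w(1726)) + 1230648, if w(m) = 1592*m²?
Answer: 4742637317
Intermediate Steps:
Y(a) = 3 - a/6
K(B, F) = (-309 + B)*(766 - B/6) (K(B, F) = (B - 309)*((3 - B/6) + 763) = (-309 + B)*(766 - B/6))
(K(-1053, 1664) + w(1726)) + 1230648 = ((-236694 - ⅙*(-1053)² + (1635/2)*(-1053)) + 1592*1726²) + 1230648 = ((-236694 - ⅙*1108809 - 1721655/2) + 1592*2979076) + 1230648 = ((-236694 - 369603/2 - 1721655/2) + 4742688992) + 1230648 = (-1282323 + 4742688992) + 1230648 = 4741406669 + 1230648 = 4742637317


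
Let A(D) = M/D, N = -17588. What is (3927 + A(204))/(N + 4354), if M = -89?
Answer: -801019/2699736 ≈ -0.29670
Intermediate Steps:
A(D) = -89/D
(3927 + A(204))/(N + 4354) = (3927 - 89/204)/(-17588 + 4354) = (3927 - 89*1/204)/(-13234) = (3927 - 89/204)*(-1/13234) = (801019/204)*(-1/13234) = -801019/2699736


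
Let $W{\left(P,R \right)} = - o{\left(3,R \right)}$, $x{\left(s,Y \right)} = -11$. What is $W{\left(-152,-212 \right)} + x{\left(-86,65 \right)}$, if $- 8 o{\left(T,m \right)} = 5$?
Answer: $- \frac{83}{8} \approx -10.375$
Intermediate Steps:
$o{\left(T,m \right)} = - \frac{5}{8}$ ($o{\left(T,m \right)} = \left(- \frac{1}{8}\right) 5 = - \frac{5}{8}$)
$W{\left(P,R \right)} = \frac{5}{8}$ ($W{\left(P,R \right)} = \left(-1\right) \left(- \frac{5}{8}\right) = \frac{5}{8}$)
$W{\left(-152,-212 \right)} + x{\left(-86,65 \right)} = \frac{5}{8} - 11 = - \frac{83}{8}$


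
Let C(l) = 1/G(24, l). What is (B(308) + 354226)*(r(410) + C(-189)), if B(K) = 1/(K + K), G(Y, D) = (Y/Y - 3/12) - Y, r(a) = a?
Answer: 378146175061/2604 ≈ 1.4522e+8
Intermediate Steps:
G(Y, D) = ¾ - Y (G(Y, D) = (1 - 3*1/12) - Y = (1 - ¼) - Y = ¾ - Y)
B(K) = 1/(2*K)
C(l) = -4/93 (C(l) = 1/(¾ - 1*24) = 1/(¾ - 24) = 1/(-93/4) = -4/93)
(B(308) + 354226)*(r(410) + C(-189)) = ((½)/308 + 354226)*(410 - 4/93) = ((½)*(1/308) + 354226)*(38126/93) = (1/616 + 354226)*(38126/93) = (218203217/616)*(38126/93) = 378146175061/2604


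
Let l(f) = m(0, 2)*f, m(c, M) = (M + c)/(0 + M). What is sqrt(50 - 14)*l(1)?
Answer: 6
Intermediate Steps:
m(c, M) = (M + c)/M
l(f) = f (l(f) = ((2 + 0)/2)*f = ((1/2)*2)*f = 1*f = f)
sqrt(50 - 14)*l(1) = sqrt(50 - 14)*1 = sqrt(36)*1 = 6*1 = 6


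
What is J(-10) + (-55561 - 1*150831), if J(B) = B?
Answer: -206402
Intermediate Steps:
J(-10) + (-55561 - 1*150831) = -10 + (-55561 - 1*150831) = -10 + (-55561 - 150831) = -10 - 206392 = -206402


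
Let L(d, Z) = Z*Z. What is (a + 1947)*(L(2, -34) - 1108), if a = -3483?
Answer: -73728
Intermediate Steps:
L(d, Z) = Z**2
(a + 1947)*(L(2, -34) - 1108) = (-3483 + 1947)*((-34)**2 - 1108) = -1536*(1156 - 1108) = -1536*48 = -73728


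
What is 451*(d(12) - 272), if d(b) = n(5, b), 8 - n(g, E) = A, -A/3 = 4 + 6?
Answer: -105534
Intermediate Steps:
A = -30 (A = -3*(4 + 6) = -3*10 = -30)
n(g, E) = 38 (n(g, E) = 8 - 1*(-30) = 8 + 30 = 38)
d(b) = 38
451*(d(12) - 272) = 451*(38 - 272) = 451*(-234) = -105534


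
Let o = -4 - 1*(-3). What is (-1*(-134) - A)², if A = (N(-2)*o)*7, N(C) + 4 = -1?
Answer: 9801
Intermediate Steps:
o = -1 (o = -4 + 3 = -1)
N(C) = -5 (N(C) = -4 - 1 = -5)
A = 35 (A = -5*(-1)*7 = 5*7 = 35)
(-1*(-134) - A)² = (-1*(-134) - 1*35)² = (134 - 35)² = 99² = 9801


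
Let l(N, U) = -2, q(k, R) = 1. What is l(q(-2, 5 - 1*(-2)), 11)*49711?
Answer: -99422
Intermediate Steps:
l(q(-2, 5 - 1*(-2)), 11)*49711 = -2*49711 = -99422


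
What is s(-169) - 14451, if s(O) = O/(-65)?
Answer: -72242/5 ≈ -14448.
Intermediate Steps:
s(O) = -O/65 (s(O) = O*(-1/65) = -O/65)
s(-169) - 14451 = -1/65*(-169) - 14451 = 13/5 - 14451 = -72242/5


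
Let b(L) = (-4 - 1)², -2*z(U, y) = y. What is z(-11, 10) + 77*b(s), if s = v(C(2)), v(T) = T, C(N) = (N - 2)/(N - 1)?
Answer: 1920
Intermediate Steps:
C(N) = (-2 + N)/(-1 + N)
z(U, y) = -y/2
s = 0 (s = (-2 + 2)/(-1 + 2) = 0/1 = 1*0 = 0)
b(L) = 25 (b(L) = (-5)² = 25)
z(-11, 10) + 77*b(s) = -½*10 + 77*25 = -5 + 1925 = 1920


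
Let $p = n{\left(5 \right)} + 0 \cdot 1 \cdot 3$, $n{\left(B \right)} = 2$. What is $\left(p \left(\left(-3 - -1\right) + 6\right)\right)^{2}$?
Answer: $64$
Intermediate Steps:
$p = 2$ ($p = 2 + 0 \cdot 1 \cdot 3 = 2 + 0 \cdot 3 = 2 + 0 = 2$)
$\left(p \left(\left(-3 - -1\right) + 6\right)\right)^{2} = \left(2 \left(\left(-3 - -1\right) + 6\right)\right)^{2} = \left(2 \left(\left(-3 + 1\right) + 6\right)\right)^{2} = \left(2 \left(-2 + 6\right)\right)^{2} = \left(2 \cdot 4\right)^{2} = 8^{2} = 64$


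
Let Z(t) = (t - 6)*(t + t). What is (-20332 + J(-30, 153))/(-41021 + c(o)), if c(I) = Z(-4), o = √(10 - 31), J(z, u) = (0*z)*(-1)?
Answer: 20332/40941 ≈ 0.49662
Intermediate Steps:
Z(t) = 2*t*(-6 + t) (Z(t) = (-6 + t)*(2*t) = 2*t*(-6 + t))
J(z, u) = 0 (J(z, u) = 0*(-1) = 0)
o = I*√21 (o = √(-21) = I*√21 ≈ 4.5826*I)
c(I) = 80 (c(I) = 2*(-4)*(-6 - 4) = 2*(-4)*(-10) = 80)
(-20332 + J(-30, 153))/(-41021 + c(o)) = (-20332 + 0)/(-41021 + 80) = -20332/(-40941) = -20332*(-1/40941) = 20332/40941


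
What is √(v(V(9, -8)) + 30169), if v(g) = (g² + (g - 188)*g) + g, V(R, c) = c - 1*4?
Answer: √32701 ≈ 180.83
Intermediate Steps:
V(R, c) = -4 + c (V(R, c) = c - 4 = -4 + c)
v(g) = g + g² + g*(-188 + g) (v(g) = (g² + (-188 + g)*g) + g = (g² + g*(-188 + g)) + g = g + g² + g*(-188 + g))
√(v(V(9, -8)) + 30169) = √((-4 - 8)*(-187 + 2*(-4 - 8)) + 30169) = √(-12*(-187 + 2*(-12)) + 30169) = √(-12*(-187 - 24) + 30169) = √(-12*(-211) + 30169) = √(2532 + 30169) = √32701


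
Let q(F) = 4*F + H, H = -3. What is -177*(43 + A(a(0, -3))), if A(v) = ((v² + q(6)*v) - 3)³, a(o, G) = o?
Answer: -2832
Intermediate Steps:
q(F) = -3 + 4*F (q(F) = 4*F - 3 = -3 + 4*F)
A(v) = (-3 + v² + 21*v)³ (A(v) = ((v² + (-3 + 4*6)*v) - 3)³ = ((v² + (-3 + 24)*v) - 3)³ = ((v² + 21*v) - 3)³ = (-3 + v² + 21*v)³)
-177*(43 + A(a(0, -3))) = -177*(43 + (-3 + 0² + 21*0)³) = -177*(43 + (-3 + 0 + 0)³) = -177*(43 + (-3)³) = -177*(43 - 27) = -177*16 = -2832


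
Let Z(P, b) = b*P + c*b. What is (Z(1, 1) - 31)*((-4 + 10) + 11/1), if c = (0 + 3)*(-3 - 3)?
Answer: -816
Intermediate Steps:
c = -18 (c = 3*(-6) = -18)
Z(P, b) = -18*b + P*b (Z(P, b) = b*P - 18*b = P*b - 18*b = -18*b + P*b)
(Z(1, 1) - 31)*((-4 + 10) + 11/1) = (1*(-18 + 1) - 31)*((-4 + 10) + 11/1) = (1*(-17) - 31)*(6 + 11*1) = (-17 - 31)*(6 + 11) = -48*17 = -816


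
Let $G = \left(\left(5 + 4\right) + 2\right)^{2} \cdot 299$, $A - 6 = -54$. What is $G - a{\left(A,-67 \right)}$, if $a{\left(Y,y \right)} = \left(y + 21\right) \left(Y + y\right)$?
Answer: $30889$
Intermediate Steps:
$A = -48$ ($A = 6 - 54 = -48$)
$G = 36179$ ($G = \left(9 + 2\right)^{2} \cdot 299 = 11^{2} \cdot 299 = 121 \cdot 299 = 36179$)
$a{\left(Y,y \right)} = \left(21 + y\right) \left(Y + y\right)$
$G - a{\left(A,-67 \right)} = 36179 - \left(\left(-67\right)^{2} + 21 \left(-48\right) + 21 \left(-67\right) - -3216\right) = 36179 - \left(4489 - 1008 - 1407 + 3216\right) = 36179 - 5290 = 30889$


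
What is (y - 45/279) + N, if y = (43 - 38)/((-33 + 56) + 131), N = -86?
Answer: -411179/4774 ≈ -86.129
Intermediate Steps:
y = 5/154 (y = 5/(23 + 131) = 5/154 ≈ 0.032468)
(y - 45/279) + N = (5/154 - 45/279) - 86 = (5/154 - 45*1/279) - 86 = (5/154 - 5/31) - 86 = -615/4774 - 86 = -411179/4774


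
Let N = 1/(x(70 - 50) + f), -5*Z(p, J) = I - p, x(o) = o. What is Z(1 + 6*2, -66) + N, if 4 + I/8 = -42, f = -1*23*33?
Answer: 281554/3695 ≈ 76.199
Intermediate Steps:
f = -759 (f = -23*33 = -759)
I = -368 (I = -32 + 8*(-42) = -32 - 336 = -368)
Z(p, J) = 368/5 + p/5 (Z(p, J) = -(-368 - p)/5 = 368/5 + p/5)
N = -1/739 (N = 1/((70 - 50) - 759) = 1/(20 - 759) = 1/(-739) = -1/739 ≈ -0.0013532)
Z(1 + 6*2, -66) + N = (368/5 + (1 + 6*2)/5) - 1/739 = (368/5 + (1 + 12)/5) - 1/739 = (368/5 + (⅕)*13) - 1/739 = (368/5 + 13/5) - 1/739 = 381/5 - 1/739 = 281554/3695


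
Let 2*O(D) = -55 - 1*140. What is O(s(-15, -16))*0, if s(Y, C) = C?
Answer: 0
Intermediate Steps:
O(D) = -195/2 (O(D) = (-55 - 1*140)/2 = (-55 - 140)/2 = (½)*(-195) = -195/2)
O(s(-15, -16))*0 = -195/2*0 = 0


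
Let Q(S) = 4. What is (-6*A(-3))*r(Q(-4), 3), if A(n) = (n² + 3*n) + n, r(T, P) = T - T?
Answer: 0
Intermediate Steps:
r(T, P) = 0
A(n) = n² + 4*n
(-6*A(-3))*r(Q(-4), 3) = -(-18)*(4 - 3)*0 = -(-18)*0 = -6*(-3)*0 = 18*0 = 0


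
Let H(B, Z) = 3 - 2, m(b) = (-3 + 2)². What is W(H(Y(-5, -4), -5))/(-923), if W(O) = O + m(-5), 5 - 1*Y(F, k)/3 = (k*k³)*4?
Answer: -2/923 ≈ -0.0021668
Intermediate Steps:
Y(F, k) = 15 - 12*k⁴ (Y(F, k) = 15 - 3*k*k³*4 = 15 - 3*k⁴*4 = 15 - 12*k⁴)
m(b) = 1 (m(b) = (-1)² = 1)
H(B, Z) = 1
W(O) = 1 + O (W(O) = O + 1 = 1 + O)
W(H(Y(-5, -4), -5))/(-923) = (1 + 1)/(-923) = 2*(-1/923) = -2/923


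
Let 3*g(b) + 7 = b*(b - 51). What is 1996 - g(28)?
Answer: 2213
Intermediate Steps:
g(b) = -7/3 + b*(-51 + b)/3 (g(b) = -7/3 + (b*(b - 51))/3 = -7/3 + (b*(-51 + b))/3 = -7/3 + b*(-51 + b)/3)
1996 - g(28) = 1996 - (-7/3 - 17*28 + (⅓)*28²) = 1996 - (-7/3 - 476 + (⅓)*784) = 1996 - (-7/3 - 476 + 784/3) = 1996 - 1*(-217) = 1996 + 217 = 2213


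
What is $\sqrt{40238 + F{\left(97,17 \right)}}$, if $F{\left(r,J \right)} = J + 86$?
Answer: $\sqrt{40341} \approx 200.85$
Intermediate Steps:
$F{\left(r,J \right)} = 86 + J$
$\sqrt{40238 + F{\left(97,17 \right)}} = \sqrt{40238 + \left(86 + 17\right)} = \sqrt{40238 + 103} = \sqrt{40341}$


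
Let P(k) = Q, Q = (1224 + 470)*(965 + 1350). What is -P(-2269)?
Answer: -3921610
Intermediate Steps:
Q = 3921610 (Q = 1694*2315 = 3921610)
P(k) = 3921610
-P(-2269) = -1*3921610 = -3921610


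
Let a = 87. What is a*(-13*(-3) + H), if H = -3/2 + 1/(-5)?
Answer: 32451/10 ≈ 3245.1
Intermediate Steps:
H = -17/10 (H = -3*1/2 + 1*(-1/5) = -3/2 - 1/5 = -17/10 ≈ -1.7000)
a*(-13*(-3) + H) = 87*(-13*(-3) - 17/10) = 87*(39 - 17/10) = 87*(373/10) = 32451/10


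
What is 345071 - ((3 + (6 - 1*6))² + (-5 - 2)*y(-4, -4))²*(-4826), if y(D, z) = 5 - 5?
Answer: 735977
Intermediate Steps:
y(D, z) = 0
345071 - ((3 + (6 - 1*6))² + (-5 - 2)*y(-4, -4))²*(-4826) = 345071 - ((3 + (6 - 1*6))² + (-5 - 2)*0)²*(-4826) = 345071 - ((3 + (6 - 6))² - 7*0)²*(-4826) = 345071 - ((3 + 0)² + 0)²*(-4826) = 345071 - (3² + 0)²*(-4826) = 345071 - (9 + 0)²*(-4826) = 345071 - 9²*(-4826) = 345071 - 81*(-4826) = 345071 - 1*(-390906) = 345071 + 390906 = 735977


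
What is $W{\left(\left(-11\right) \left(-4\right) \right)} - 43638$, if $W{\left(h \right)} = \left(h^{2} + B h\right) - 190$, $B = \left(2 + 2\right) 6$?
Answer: $-40836$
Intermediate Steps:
$B = 24$ ($B = 4 \cdot 6 = 24$)
$W{\left(h \right)} = -190 + h^{2} + 24 h$ ($W{\left(h \right)} = \left(h^{2} + 24 h\right) - 190 = -190 + h^{2} + 24 h$)
$W{\left(\left(-11\right) \left(-4\right) \right)} - 43638 = \left(-190 + \left(\left(-11\right) \left(-4\right)\right)^{2} + 24 \left(\left(-11\right) \left(-4\right)\right)\right) - 43638 = \left(-190 + 44^{2} + 24 \cdot 44\right) - 43638 = \left(-190 + 1936 + 1056\right) - 43638 = 2802 - 43638 = -40836$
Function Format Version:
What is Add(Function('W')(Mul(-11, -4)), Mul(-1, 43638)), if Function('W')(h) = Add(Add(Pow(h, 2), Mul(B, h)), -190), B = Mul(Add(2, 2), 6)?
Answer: -40836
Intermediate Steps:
B = 24 (B = Mul(4, 6) = 24)
Function('W')(h) = Add(-190, Pow(h, 2), Mul(24, h)) (Function('W')(h) = Add(Add(Pow(h, 2), Mul(24, h)), -190) = Add(-190, Pow(h, 2), Mul(24, h)))
Add(Function('W')(Mul(-11, -4)), Mul(-1, 43638)) = Add(Add(-190, Pow(Mul(-11, -4), 2), Mul(24, Mul(-11, -4))), Mul(-1, 43638)) = Add(Add(-190, Pow(44, 2), Mul(24, 44)), -43638) = Add(Add(-190, 1936, 1056), -43638) = Add(2802, -43638) = -40836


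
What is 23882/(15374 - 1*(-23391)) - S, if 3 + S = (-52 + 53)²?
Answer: 101412/38765 ≈ 2.6161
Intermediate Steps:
S = -2 (S = -3 + (-52 + 53)² = -3 + 1² = -3 + 1 = -2)
23882/(15374 - 1*(-23391)) - S = 23882/(15374 - 1*(-23391)) - 1*(-2) = 23882/(15374 + 23391) + 2 = 23882/38765 + 2 = 101412/38765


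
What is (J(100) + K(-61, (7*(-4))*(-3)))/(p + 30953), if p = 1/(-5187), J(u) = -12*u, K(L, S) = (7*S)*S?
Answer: 124985952/80276605 ≈ 1.5569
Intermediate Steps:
K(L, S) = 7*S**2
p = -1/5187 ≈ -0.00019279
(J(100) + K(-61, (7*(-4))*(-3)))/(p + 30953) = (-12*100 + 7*((7*(-4))*(-3))**2)/(-1/5187 + 30953) = (-1200 + 7*(-28*(-3))**2)/(160553210/5187) = (-1200 + 7*84**2)*(5187/160553210) = (-1200 + 7*7056)*(5187/160553210) = (-1200 + 49392)*(5187/160553210) = 48192*(5187/160553210) = 124985952/80276605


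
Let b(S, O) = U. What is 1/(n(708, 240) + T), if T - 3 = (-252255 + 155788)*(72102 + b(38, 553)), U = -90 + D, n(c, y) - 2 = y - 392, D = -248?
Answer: -1/6922857935 ≈ -1.4445e-10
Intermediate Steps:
n(c, y) = -390 + y (n(c, y) = 2 + (y - 392) = 2 + (-392 + y) = -390 + y)
U = -338 (U = -90 - 248 = -338)
b(S, O) = -338
T = -6922857785 (T = 3 + (-252255 + 155788)*(72102 - 338) = 3 - 96467*71764 = 3 - 6922857788 = -6922857785)
1/(n(708, 240) + T) = 1/((-390 + 240) - 6922857785) = 1/(-150 - 6922857785) = 1/(-6922857935) = -1/6922857935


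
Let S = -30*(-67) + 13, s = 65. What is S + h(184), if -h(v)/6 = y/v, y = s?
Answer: 185921/92 ≈ 2020.9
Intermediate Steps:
y = 65
S = 2023 (S = 2010 + 13 = 2023)
h(v) = -390/v
S + h(184) = 2023 - 390/184 = 2023 - 390*1/184 = 2023 - 195/92 = 185921/92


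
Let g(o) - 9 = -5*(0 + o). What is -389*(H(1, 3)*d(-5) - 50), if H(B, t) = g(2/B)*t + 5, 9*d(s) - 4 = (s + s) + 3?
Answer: 59128/3 ≈ 19709.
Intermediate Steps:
g(o) = 9 - 5*o (g(o) = 9 - 5*(0 + o) = 9 - 5*o)
d(s) = 7/9 + 2*s/9 (d(s) = 4/9 + ((s + s) + 3)/9 = 4/9 + (2*s + 3)/9 = 4/9 + (3 + 2*s)/9 = 4/9 + (1/3 + 2*s/9) = 7/9 + 2*s/9)
H(B, t) = 5 + t*(9 - 10/B) (H(B, t) = (9 - 10/B)*t + 5 = t*(9 - 10/B) + 5 = 5 + t*(9 - 10/B))
-389*(H(1, 3)*d(-5) - 50) = -389*((5 + 9*3 - 10*3/1)*(7/9 + (2/9)*(-5)) - 50) = -389*((5 + 27 - 10*3*1)*(7/9 - 10/9) - 50) = -389*((5 + 27 - 30)*(-1/3) - 50) = -389*(2*(-1/3) - 50) = -389*(-2/3 - 50) = -389*(-152/3) = 59128/3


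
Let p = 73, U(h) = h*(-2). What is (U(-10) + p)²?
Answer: 8649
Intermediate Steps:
U(h) = -2*h
(U(-10) + p)² = (-2*(-10) + 73)² = (20 + 73)² = 93² = 8649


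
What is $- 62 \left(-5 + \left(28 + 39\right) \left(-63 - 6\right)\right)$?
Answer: $286936$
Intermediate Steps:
$- 62 \left(-5 + \left(28 + 39\right) \left(-63 - 6\right)\right) = - 62 \left(-5 + 67 \left(-69\right)\right) = - 62 \left(-5 - 4623\right) = \left(-62\right) \left(-4628\right) = 286936$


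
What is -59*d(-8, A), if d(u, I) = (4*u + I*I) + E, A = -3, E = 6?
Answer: 1003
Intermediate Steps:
d(u, I) = 6 + I**2 + 4*u (d(u, I) = (4*u + I*I) + 6 = (4*u + I**2) + 6 = (I**2 + 4*u) + 6 = 6 + I**2 + 4*u)
-59*d(-8, A) = -59*(6 + (-3)**2 + 4*(-8)) = -59*(6 + 9 - 32) = -59*(-17) = 1003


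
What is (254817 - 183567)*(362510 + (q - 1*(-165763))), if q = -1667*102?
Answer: 25524528750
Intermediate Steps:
q = -170034
(254817 - 183567)*(362510 + (q - 1*(-165763))) = (254817 - 183567)*(362510 + (-170034 - 1*(-165763))) = 71250*(362510 + (-170034 + 165763)) = 71250*(362510 - 4271) = 71250*358239 = 25524528750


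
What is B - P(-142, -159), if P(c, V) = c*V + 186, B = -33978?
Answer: -56742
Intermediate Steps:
P(c, V) = 186 + V*c (P(c, V) = V*c + 186 = 186 + V*c)
B - P(-142, -159) = -33978 - (186 - 159*(-142)) = -33978 - (186 + 22578) = -33978 - 1*22764 = -33978 - 22764 = -56742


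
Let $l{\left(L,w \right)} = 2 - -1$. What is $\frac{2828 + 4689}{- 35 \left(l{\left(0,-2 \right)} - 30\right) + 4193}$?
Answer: $\frac{7517}{5138} \approx 1.463$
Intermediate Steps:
$l{\left(L,w \right)} = 3$ ($l{\left(L,w \right)} = 2 + 1 = 3$)
$\frac{2828 + 4689}{- 35 \left(l{\left(0,-2 \right)} - 30\right) + 4193} = \frac{2828 + 4689}{- 35 \left(3 - 30\right) + 4193} = \frac{7517}{\left(-35\right) \left(-27\right) + 4193} = \frac{7517}{945 + 4193} = \frac{7517}{5138}$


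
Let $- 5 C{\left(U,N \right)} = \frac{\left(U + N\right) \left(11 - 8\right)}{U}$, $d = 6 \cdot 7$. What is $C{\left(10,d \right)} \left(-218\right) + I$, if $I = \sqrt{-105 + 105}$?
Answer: $\frac{17004}{25} \approx 680.16$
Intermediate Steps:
$d = 42$
$C{\left(U,N \right)} = - \frac{3 N + 3 U}{5 U}$ ($C{\left(U,N \right)} = - \frac{\left(U + N\right) \left(11 - 8\right) \frac{1}{U}}{5} = - \frac{\left(N + U\right) 3 \frac{1}{U}}{5} = - \frac{\left(3 N + 3 U\right) \frac{1}{U}}{5} = - \frac{\frac{1}{U} \left(3 N + 3 U\right)}{5} = - \frac{3 N + 3 U}{5 U}$)
$I = 0$ ($I = \sqrt{0} = 0$)
$C{\left(10,d \right)} \left(-218\right) + I = \frac{3 \left(\left(-1\right) 42 - 10\right)}{5 \cdot 10} \left(-218\right) + 0 = \frac{3}{5} \cdot \frac{1}{10} \left(-42 - 10\right) \left(-218\right) + 0 = \frac{3}{5} \cdot \frac{1}{10} \left(-52\right) \left(-218\right) + 0 = \left(- \frac{78}{25}\right) \left(-218\right) + 0 = \frac{17004}{25} + 0 = \frac{17004}{25}$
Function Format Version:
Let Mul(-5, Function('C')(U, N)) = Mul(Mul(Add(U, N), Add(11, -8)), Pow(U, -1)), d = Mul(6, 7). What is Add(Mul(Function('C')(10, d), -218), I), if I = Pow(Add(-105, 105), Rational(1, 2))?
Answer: Rational(17004, 25) ≈ 680.16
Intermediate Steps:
d = 42
Function('C')(U, N) = Mul(Rational(-1, 5), Pow(U, -1), Add(Mul(3, N), Mul(3, U))) (Function('C')(U, N) = Mul(Rational(-1, 5), Mul(Mul(Add(U, N), Add(11, -8)), Pow(U, -1))) = Mul(Rational(-1, 5), Mul(Mul(Add(N, U), 3), Pow(U, -1))) = Mul(Rational(-1, 5), Mul(Add(Mul(3, N), Mul(3, U)), Pow(U, -1))) = Mul(Rational(-1, 5), Mul(Pow(U, -1), Add(Mul(3, N), Mul(3, U)))) = Mul(Rational(-1, 5), Pow(U, -1), Add(Mul(3, N), Mul(3, U))))
I = 0 (I = Pow(0, Rational(1, 2)) = 0)
Add(Mul(Function('C')(10, d), -218), I) = Add(Mul(Mul(Rational(3, 5), Pow(10, -1), Add(Mul(-1, 42), Mul(-1, 10))), -218), 0) = Add(Mul(Mul(Rational(3, 5), Rational(1, 10), Add(-42, -10)), -218), 0) = Add(Mul(Mul(Rational(3, 5), Rational(1, 10), -52), -218), 0) = Add(Mul(Rational(-78, 25), -218), 0) = Add(Rational(17004, 25), 0) = Rational(17004, 25)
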